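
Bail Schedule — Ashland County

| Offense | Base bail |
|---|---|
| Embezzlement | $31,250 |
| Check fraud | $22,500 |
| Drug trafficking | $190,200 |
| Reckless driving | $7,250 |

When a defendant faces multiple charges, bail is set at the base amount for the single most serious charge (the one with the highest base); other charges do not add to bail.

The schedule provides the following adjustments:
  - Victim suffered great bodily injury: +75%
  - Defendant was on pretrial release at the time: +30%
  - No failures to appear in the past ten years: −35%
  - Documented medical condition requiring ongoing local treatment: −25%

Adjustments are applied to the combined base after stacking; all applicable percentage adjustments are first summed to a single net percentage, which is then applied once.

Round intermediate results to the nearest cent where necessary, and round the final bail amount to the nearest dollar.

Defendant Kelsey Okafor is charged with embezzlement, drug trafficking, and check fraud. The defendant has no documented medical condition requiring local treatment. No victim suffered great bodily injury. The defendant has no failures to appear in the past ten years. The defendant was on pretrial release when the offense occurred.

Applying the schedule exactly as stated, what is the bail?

$180,690

Base amounts from the schedule: embezzlement $31,250; drug trafficking $190,200; check fraud $22,500.
Stacking rule: use the highest base only. Highest is drug trafficking at $190,200. Combined base = $190,200.
Net percentage adjustment: +30% −35% = −5%. $190,200 × 0.95 = $180,690.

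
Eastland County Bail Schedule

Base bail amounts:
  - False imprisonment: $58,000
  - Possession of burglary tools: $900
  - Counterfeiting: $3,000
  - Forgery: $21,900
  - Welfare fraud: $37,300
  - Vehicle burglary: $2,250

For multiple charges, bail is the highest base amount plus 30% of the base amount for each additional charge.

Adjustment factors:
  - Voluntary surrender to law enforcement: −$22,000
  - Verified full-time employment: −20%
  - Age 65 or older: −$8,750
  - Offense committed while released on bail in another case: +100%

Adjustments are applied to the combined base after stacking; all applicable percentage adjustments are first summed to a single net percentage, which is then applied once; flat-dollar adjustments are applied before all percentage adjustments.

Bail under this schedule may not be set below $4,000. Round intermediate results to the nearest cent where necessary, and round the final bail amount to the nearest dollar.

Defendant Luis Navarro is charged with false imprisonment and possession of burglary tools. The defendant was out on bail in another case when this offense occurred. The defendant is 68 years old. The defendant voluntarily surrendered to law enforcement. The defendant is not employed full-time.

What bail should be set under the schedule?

Base amounts from the schedule: false imprisonment $58,000; possession of burglary tools $900.
Stacking rule: highest base plus 30% of each additional charge. Highest is false imprisonment at $58,000. Additional: $900 × 30% = $270. Combined base = $58,000 + $270 = $58,270.
Voluntary surrender to law enforcement (−$22,000 flat): $58,270 − $22,000 = $36,270.
Age 65 or older (−$8,750 flat): $36,270 − $8,750 = $27,520.
Offense committed while released on bail in another case (+100%): $27,520 × 2 = $55,040.
$55,040 is at or above the $4,000 minimum.

$55,040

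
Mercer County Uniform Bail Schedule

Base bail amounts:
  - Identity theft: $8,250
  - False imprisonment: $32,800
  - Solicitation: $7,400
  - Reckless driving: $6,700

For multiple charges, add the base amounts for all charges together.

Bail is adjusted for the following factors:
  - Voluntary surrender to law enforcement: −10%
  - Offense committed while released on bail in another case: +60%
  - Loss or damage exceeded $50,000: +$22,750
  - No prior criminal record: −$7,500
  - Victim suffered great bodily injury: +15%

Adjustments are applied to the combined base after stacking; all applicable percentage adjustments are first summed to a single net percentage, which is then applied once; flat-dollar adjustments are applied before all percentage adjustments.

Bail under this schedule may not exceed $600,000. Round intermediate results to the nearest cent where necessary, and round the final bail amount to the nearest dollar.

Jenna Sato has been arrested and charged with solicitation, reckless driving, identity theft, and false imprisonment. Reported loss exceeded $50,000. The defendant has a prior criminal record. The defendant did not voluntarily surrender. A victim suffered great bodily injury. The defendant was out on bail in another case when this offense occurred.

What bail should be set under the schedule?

Base amounts from the schedule: solicitation $7,400; reckless driving $6,700; identity theft $8,250; false imprisonment $32,800.
Stacking rule: sum of all bases. $7,400 + $6,700 + $8,250 + $32,800 = $55,150.
Loss or damage exceeded $50,000 (+$22,750 flat): $55,150 + $22,750 = $77,900.
Net percentage adjustment: +60% +15% = +75%. $77,900 × 1.75 = $136,325.
$136,325 is within the $600,000 maximum.

$136,325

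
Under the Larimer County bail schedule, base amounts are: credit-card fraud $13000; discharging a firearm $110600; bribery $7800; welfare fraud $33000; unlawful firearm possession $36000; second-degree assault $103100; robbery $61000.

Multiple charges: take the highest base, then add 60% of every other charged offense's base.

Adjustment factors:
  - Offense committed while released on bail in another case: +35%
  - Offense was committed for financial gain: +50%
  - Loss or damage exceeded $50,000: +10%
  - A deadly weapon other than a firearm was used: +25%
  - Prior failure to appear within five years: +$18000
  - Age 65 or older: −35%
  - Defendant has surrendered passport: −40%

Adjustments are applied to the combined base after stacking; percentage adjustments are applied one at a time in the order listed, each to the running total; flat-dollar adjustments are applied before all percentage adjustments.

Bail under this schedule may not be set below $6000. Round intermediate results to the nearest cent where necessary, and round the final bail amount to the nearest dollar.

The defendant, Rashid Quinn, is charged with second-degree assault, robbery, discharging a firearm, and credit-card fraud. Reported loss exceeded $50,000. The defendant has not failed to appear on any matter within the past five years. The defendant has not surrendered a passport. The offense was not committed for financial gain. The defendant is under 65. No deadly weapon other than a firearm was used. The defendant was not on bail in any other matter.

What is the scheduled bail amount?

$238546

Base amounts from the schedule: second-degree assault $103100; robbery $61000; discharging a firearm $110600; credit-card fraud $13000.
Stacking rule: highest base plus 60% of each additional charge. Highest is discharging a firearm at $110600. Additional: $103100 × 60% = $61860; $61000 × 60% = $36600; $13000 × 60% = $7800. Combined base = $110600 + $106260 = $216860.
Loss or damage exceeded $50,000 (+10%): $216860 × 1.1 = $238546.
$238546 is at or above the $6000 minimum.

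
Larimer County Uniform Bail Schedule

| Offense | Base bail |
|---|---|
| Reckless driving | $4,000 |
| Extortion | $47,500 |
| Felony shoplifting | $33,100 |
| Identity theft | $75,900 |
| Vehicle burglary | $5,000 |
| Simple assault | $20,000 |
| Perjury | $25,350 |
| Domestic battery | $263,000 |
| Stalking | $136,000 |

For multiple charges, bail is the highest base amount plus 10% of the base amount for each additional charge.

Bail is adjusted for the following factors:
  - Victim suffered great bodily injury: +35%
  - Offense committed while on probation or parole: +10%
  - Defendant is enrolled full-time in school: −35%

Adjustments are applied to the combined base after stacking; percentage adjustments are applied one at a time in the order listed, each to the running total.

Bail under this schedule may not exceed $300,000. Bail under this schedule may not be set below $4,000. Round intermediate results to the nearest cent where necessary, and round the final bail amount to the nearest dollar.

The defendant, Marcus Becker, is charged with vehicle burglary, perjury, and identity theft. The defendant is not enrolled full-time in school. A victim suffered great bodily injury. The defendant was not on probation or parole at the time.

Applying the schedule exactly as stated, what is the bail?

Base amounts from the schedule: vehicle burglary $5,000; perjury $25,350; identity theft $75,900.
Stacking rule: highest base plus 10% of each additional charge. Highest is identity theft at $75,900. Additional: $5,000 × 10% = $500; $25,350 × 10% = $2,535. Combined base = $75,900 + $3,035 = $78,935.
Victim suffered great bodily injury (+35%): $78,935 × 1.35 = $106,562.25.
$106,562.25 is within the $300,000 maximum.
$106,562.25 is at or above the $4,000 minimum.
Rounded to the nearest dollar: $106,562.

$106,562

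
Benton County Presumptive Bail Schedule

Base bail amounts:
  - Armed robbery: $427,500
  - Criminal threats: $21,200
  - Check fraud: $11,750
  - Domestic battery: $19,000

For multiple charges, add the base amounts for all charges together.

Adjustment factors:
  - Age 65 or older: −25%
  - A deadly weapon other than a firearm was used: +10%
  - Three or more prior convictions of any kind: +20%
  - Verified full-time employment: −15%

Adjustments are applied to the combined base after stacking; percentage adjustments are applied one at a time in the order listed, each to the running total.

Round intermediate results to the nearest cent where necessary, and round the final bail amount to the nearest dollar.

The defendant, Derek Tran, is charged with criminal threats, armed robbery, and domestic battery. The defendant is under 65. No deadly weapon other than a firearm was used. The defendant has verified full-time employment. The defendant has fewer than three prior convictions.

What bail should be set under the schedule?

Base amounts from the schedule: criminal threats $21,200; armed robbery $427,500; domestic battery $19,000.
Stacking rule: sum of all bases. $21,200 + $427,500 + $19,000 = $467,700.
Verified full-time employment (−15%): $467,700 × 0.85 = $397,545.

$397,545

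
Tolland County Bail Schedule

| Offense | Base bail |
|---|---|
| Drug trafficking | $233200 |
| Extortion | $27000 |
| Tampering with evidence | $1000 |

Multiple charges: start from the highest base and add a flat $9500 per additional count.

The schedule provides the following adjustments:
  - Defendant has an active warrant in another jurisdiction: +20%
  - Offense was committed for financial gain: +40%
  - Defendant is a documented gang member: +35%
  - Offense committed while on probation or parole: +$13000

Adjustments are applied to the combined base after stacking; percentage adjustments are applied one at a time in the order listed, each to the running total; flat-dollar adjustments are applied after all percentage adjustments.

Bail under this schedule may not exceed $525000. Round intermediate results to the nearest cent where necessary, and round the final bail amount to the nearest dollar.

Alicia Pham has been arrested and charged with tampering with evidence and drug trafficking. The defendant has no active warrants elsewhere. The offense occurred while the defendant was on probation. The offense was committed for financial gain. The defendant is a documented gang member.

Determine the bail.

$471703

Base amounts from the schedule: tampering with evidence $1000; drug trafficking $233200.
Stacking rule: highest base plus $9500 per additional charge. Highest is drug trafficking at $233200; 1 additional charge → +$9500. Combined base = $242700.
Offense was committed for financial gain (+40%): $242700 × 1.4 = $339780.
Defendant is a documented gang member (+35%): $339780 × 1.35 = $458703.
Offense committed while on probation or parole (+$13000 flat): $458703 + $13000 = $471703.
$471703 is within the $525000 maximum.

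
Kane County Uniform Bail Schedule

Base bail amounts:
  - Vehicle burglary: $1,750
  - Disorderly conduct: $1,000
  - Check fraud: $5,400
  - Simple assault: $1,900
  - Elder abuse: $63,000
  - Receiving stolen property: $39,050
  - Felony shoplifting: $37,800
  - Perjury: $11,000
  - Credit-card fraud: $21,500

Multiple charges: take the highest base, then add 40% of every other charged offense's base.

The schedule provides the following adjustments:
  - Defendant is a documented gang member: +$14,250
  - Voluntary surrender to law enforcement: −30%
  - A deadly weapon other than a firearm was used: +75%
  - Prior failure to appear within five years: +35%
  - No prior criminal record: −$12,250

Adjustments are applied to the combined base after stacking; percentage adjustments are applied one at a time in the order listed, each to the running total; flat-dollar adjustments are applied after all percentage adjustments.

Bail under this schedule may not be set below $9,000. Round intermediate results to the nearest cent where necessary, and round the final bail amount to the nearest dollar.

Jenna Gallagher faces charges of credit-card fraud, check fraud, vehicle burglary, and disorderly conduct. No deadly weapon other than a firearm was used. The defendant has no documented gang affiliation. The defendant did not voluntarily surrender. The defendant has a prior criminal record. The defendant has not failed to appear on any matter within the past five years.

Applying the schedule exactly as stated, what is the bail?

Base amounts from the schedule: credit-card fraud $21,500; check fraud $5,400; vehicle burglary $1,750; disorderly conduct $1,000.
Stacking rule: highest base plus 40% of each additional charge. Highest is credit-card fraud at $21,500. Additional: $5,400 × 40% = $2,160; $1,750 × 40% = $700; $1,000 × 40% = $400. Combined base = $21,500 + $3,260 = $24,760.
No adjustment factors apply to this defendant.
$24,760 is at or above the $9,000 minimum.

$24,760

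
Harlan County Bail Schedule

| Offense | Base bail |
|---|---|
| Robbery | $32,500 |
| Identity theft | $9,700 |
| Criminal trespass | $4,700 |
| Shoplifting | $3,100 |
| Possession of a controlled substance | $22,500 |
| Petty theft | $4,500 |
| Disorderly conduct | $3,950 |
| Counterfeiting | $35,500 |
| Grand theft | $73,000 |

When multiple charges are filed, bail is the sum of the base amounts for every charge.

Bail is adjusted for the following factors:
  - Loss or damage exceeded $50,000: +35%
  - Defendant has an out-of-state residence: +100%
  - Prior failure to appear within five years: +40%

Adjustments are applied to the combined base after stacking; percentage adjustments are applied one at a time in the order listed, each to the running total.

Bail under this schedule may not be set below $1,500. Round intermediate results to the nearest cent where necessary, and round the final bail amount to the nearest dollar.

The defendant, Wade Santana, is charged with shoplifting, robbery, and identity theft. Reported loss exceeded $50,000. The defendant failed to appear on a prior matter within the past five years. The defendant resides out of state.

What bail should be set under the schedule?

$171,234

Base amounts from the schedule: shoplifting $3,100; robbery $32,500; identity theft $9,700.
Stacking rule: sum of all bases. $3,100 + $32,500 + $9,700 = $45,300.
Loss or damage exceeded $50,000 (+35%): $45,300 × 1.35 = $61,155.
Defendant has an out-of-state residence (+100%): $61,155 × 2 = $122,310.
Prior failure to appear within five years (+40%): $122,310 × 1.4 = $171,234.
$171,234 is at or above the $1,500 minimum.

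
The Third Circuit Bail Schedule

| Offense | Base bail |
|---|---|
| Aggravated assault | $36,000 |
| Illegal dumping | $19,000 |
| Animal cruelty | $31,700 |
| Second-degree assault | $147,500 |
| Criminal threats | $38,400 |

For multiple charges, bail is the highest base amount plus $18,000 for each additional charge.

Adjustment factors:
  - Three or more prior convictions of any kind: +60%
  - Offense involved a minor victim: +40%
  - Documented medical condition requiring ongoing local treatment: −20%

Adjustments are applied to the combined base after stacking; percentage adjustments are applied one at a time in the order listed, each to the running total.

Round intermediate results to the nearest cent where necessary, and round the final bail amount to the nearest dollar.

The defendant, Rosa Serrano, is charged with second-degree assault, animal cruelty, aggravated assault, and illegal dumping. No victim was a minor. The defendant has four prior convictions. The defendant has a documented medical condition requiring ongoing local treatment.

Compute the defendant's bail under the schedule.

$257,920

Base amounts from the schedule: second-degree assault $147,500; animal cruelty $31,700; aggravated assault $36,000; illegal dumping $19,000.
Stacking rule: highest base plus $18,000 per additional charge. Highest is second-degree assault at $147,500; 3 additional charges → +$54,000. Combined base = $201,500.
Three or more prior convictions of any kind (+60%): $201,500 × 1.6 = $322,400.
Documented medical condition requiring ongoing local treatment (−20%): $322,400 × 0.8 = $257,920.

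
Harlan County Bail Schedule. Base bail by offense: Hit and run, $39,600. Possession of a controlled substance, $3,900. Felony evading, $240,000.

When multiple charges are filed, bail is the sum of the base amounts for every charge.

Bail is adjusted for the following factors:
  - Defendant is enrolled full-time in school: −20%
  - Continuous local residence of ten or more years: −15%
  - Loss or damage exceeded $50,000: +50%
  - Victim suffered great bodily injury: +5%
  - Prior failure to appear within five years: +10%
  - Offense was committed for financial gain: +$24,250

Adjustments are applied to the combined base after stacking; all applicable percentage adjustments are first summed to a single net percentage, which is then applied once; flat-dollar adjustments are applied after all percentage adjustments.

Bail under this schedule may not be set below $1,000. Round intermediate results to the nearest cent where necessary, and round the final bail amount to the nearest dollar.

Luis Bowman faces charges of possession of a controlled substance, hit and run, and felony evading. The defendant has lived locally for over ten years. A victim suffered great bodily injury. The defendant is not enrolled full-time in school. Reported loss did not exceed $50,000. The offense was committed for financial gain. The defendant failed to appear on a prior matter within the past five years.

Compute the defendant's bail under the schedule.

Base amounts from the schedule: possession of a controlled substance $3,900; hit and run $39,600; felony evading $240,000.
Stacking rule: sum of all bases. $3,900 + $39,600 + $240,000 = $283,500.
Net percentage adjustment: −15% +5% +10% = +0%. $283,500 × 1 = $283,500.
Offense was committed for financial gain (+$24,250 flat): $283,500 + $24,250 = $307,750.
$307,750 is at or above the $1,000 minimum.

$307,750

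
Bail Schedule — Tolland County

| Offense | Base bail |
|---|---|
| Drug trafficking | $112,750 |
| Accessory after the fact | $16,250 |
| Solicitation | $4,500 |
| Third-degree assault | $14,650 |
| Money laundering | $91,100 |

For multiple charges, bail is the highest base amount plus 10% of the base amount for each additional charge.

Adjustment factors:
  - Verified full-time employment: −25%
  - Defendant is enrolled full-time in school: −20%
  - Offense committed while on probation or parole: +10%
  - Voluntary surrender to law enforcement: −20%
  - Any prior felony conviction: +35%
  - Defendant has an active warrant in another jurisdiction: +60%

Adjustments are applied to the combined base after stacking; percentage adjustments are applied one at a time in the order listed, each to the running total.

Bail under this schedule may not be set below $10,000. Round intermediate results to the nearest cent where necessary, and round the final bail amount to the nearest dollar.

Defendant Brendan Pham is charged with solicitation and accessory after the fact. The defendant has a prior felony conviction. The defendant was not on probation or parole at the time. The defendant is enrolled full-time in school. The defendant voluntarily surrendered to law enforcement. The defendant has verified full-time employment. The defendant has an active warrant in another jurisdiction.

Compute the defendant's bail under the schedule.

Base amounts from the schedule: solicitation $4,500; accessory after the fact $16,250.
Stacking rule: highest base plus 10% of each additional charge. Highest is accessory after the fact at $16,250. Additional: $4,500 × 10% = $450. Combined base = $16,250 + $450 = $16,700.
Verified full-time employment (−25%): $16,700 × 0.75 = $12,525.
Defendant is enrolled full-time in school (−20%): $12,525 × 0.8 = $10,020.
Voluntary surrender to law enforcement (−20%): $10,020 × 0.8 = $8,016.
Any prior felony conviction (+35%): $8,016 × 1.35 = $10,821.60.
Defendant has an active warrant in another jurisdiction (+60%): $10,821.60 × 1.6 = $17,314.56.
$17,314.56 is at or above the $10,000 minimum.
Rounded to the nearest dollar: $17,315.

$17,315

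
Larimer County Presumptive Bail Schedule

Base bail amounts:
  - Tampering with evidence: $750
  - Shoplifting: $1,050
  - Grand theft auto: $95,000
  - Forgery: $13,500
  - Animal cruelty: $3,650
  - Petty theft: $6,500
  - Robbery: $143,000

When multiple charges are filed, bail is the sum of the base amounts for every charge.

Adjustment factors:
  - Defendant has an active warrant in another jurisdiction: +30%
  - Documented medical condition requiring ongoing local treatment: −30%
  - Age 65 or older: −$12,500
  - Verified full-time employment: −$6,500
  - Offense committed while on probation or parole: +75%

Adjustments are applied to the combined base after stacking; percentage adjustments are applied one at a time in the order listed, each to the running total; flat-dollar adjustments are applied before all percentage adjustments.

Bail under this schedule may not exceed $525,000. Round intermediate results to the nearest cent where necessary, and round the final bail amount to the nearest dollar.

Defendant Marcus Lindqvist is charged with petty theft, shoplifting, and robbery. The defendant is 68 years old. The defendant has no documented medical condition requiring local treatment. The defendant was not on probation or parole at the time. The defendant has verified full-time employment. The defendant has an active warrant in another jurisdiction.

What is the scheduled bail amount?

Base amounts from the schedule: petty theft $6,500; shoplifting $1,050; robbery $143,000.
Stacking rule: sum of all bases. $6,500 + $1,050 + $143,000 = $150,550.
Age 65 or older (−$12,500 flat): $150,550 − $12,500 = $138,050.
Verified full-time employment (−$6,500 flat): $138,050 − $6,500 = $131,550.
Defendant has an active warrant in another jurisdiction (+30%): $131,550 × 1.3 = $171,015.
$171,015 is within the $525,000 maximum.

$171,015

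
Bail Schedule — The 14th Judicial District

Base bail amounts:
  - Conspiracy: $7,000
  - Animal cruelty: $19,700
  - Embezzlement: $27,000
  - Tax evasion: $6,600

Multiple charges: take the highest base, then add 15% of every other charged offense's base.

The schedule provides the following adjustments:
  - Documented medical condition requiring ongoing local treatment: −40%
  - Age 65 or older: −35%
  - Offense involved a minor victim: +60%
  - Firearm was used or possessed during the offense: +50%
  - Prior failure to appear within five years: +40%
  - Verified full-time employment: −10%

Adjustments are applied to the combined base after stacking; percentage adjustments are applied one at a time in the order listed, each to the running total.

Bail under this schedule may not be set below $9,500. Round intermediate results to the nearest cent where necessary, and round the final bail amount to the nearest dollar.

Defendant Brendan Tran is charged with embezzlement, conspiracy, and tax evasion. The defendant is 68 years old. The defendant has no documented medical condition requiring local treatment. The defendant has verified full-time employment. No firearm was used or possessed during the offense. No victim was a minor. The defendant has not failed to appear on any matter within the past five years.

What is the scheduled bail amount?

$16,988

Base amounts from the schedule: embezzlement $27,000; conspiracy $7,000; tax evasion $6,600.
Stacking rule: highest base plus 15% of each additional charge. Highest is embezzlement at $27,000. Additional: $7,000 × 15% = $1,050; $6,600 × 15% = $990. Combined base = $27,000 + $2,040 = $29,040.
Age 65 or older (−35%): $29,040 × 0.65 = $18,876.
Verified full-time employment (−10%): $18,876 × 0.9 = $16,988.40.
$16,988.40 is at or above the $9,500 minimum.
Rounded to the nearest dollar: $16,988.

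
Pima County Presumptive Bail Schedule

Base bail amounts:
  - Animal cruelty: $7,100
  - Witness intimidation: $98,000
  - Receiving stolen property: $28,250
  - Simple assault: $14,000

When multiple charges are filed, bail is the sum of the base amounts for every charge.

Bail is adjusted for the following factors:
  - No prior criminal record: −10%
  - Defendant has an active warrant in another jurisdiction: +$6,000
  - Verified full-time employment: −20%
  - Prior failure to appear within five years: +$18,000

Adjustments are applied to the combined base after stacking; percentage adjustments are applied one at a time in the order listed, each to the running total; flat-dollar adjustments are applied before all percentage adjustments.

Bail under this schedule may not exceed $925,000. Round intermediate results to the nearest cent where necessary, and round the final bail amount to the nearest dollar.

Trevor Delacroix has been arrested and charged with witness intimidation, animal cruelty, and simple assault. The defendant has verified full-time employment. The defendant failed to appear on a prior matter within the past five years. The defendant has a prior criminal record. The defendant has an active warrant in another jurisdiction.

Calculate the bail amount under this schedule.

$114,480

Base amounts from the schedule: witness intimidation $98,000; animal cruelty $7,100; simple assault $14,000.
Stacking rule: sum of all bases. $98,000 + $7,100 + $14,000 = $119,100.
Defendant has an active warrant in another jurisdiction (+$6,000 flat): $119,100 + $6,000 = $125,100.
Prior failure to appear within five years (+$18,000 flat): $125,100 + $18,000 = $143,100.
Verified full-time employment (−20%): $143,100 × 0.8 = $114,480.
$114,480 is within the $925,000 maximum.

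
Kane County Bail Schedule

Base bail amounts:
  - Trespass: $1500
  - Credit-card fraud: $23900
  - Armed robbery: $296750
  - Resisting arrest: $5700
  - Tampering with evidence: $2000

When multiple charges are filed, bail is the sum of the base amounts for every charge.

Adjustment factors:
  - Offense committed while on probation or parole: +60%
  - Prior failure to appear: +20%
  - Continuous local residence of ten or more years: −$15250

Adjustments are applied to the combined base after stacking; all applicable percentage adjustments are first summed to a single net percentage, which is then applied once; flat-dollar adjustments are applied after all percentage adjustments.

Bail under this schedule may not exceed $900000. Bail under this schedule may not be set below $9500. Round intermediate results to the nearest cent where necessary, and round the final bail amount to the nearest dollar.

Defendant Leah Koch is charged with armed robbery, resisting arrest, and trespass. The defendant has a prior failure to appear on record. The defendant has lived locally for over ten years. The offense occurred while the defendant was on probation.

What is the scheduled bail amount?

$531860

Base amounts from the schedule: armed robbery $296750; resisting arrest $5700; trespass $1500.
Stacking rule: sum of all bases. $296750 + $5700 + $1500 = $303950.
Net percentage adjustment: +60% +20% = +80%. $303950 × 1.8 = $547110.
Continuous local residence of ten or more years (−$15250 flat): $547110 − $15250 = $531860.
$531860 is within the $900000 maximum.
$531860 is at or above the $9500 minimum.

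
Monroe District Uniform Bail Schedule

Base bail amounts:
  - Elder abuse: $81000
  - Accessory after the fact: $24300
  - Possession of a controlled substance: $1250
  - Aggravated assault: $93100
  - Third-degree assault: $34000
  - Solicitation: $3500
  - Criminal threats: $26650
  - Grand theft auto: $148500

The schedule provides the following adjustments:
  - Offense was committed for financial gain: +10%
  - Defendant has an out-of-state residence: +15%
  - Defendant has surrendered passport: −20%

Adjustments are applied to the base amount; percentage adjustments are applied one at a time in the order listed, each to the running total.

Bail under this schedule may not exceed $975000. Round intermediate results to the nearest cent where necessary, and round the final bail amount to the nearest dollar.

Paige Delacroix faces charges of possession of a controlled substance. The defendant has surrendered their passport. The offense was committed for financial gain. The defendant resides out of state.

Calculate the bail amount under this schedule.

$1265

Base amounts from the schedule: possession of a controlled substance $1250.
Single charge. Combined base = $1250.
Offense was committed for financial gain (+10%): $1250 × 1.1 = $1375.
Defendant has an out-of-state residence (+15%): $1375 × 1.15 = $1581.25.
Defendant has surrendered passport (−20%): $1581.25 × 0.8 = $1265.
$1265 is within the $975000 maximum.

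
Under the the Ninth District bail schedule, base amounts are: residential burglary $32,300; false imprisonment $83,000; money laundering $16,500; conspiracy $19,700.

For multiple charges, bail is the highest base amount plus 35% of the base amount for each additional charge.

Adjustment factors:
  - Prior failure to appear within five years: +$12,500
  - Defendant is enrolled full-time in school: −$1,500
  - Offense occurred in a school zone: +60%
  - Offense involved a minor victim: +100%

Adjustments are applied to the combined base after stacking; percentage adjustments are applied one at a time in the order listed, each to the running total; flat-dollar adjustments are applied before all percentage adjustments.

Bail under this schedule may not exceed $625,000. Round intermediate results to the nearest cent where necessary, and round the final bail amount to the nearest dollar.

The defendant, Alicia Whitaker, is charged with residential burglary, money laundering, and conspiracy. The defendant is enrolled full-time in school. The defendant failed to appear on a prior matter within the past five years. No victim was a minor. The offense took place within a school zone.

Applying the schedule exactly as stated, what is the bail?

Base amounts from the schedule: residential burglary $32,300; money laundering $16,500; conspiracy $19,700.
Stacking rule: highest base plus 35% of each additional charge. Highest is residential burglary at $32,300. Additional: $16,500 × 35% = $5,775; $19,700 × 35% = $6,895. Combined base = $32,300 + $12,670 = $44,970.
Prior failure to appear within five years (+$12,500 flat): $44,970 + $12,500 = $57,470.
Defendant is enrolled full-time in school (−$1,500 flat): $57,470 − $1,500 = $55,970.
Offense occurred in a school zone (+60%): $55,970 × 1.6 = $89,552.
$89,552 is within the $625,000 maximum.

$89,552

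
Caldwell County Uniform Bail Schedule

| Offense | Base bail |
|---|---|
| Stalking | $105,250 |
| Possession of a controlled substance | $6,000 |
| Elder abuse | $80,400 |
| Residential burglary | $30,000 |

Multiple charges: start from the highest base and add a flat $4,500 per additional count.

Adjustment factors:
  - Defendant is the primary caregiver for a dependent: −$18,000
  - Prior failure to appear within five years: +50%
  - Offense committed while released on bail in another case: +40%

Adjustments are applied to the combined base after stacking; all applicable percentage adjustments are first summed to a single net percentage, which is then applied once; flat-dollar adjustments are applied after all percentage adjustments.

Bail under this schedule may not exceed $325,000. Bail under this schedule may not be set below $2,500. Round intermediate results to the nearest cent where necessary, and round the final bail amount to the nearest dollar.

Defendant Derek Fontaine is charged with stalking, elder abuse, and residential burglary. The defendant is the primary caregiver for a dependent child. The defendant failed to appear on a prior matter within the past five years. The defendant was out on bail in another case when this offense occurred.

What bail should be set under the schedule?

$199,075

Base amounts from the schedule: stalking $105,250; elder abuse $80,400; residential burglary $30,000.
Stacking rule: highest base plus $4,500 per additional charge. Highest is stalking at $105,250; 2 additional charges → +$9,000. Combined base = $114,250.
Net percentage adjustment: +50% +40% = +90%. $114,250 × 1.9 = $217,075.
Defendant is the primary caregiver for a dependent (−$18,000 flat): $217,075 − $18,000 = $199,075.
$199,075 is within the $325,000 maximum.
$199,075 is at or above the $2,500 minimum.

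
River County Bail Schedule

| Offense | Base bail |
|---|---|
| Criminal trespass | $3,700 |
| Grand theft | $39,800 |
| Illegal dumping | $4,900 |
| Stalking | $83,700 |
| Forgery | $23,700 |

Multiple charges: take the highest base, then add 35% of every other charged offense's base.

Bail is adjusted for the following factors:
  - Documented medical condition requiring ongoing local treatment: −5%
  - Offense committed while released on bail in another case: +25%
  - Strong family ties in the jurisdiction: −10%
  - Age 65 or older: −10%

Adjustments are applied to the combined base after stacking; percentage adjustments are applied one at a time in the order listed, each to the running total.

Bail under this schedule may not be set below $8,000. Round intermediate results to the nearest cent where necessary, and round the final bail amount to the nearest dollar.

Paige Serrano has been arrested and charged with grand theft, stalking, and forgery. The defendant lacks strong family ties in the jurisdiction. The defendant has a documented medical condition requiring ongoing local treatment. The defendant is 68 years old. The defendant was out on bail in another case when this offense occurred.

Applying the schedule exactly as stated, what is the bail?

$113,207

Base amounts from the schedule: grand theft $39,800; stalking $83,700; forgery $23,700.
Stacking rule: highest base plus 35% of each additional charge. Highest is stalking at $83,700. Additional: $39,800 × 35% = $13,930; $23,700 × 35% = $8,295. Combined base = $83,700 + $22,225 = $105,925.
Documented medical condition requiring ongoing local treatment (−5%): $105,925 × 0.95 = $100,628.75.
Offense committed while released on bail in another case (+25%): $100,628.75 × 1.25 = $125,785.94.
Age 65 or older (−10%): $125,785.94 × 0.9 = $113,207.35.
$113,207.35 is at or above the $8,000 minimum.
Rounded to the nearest dollar: $113,207.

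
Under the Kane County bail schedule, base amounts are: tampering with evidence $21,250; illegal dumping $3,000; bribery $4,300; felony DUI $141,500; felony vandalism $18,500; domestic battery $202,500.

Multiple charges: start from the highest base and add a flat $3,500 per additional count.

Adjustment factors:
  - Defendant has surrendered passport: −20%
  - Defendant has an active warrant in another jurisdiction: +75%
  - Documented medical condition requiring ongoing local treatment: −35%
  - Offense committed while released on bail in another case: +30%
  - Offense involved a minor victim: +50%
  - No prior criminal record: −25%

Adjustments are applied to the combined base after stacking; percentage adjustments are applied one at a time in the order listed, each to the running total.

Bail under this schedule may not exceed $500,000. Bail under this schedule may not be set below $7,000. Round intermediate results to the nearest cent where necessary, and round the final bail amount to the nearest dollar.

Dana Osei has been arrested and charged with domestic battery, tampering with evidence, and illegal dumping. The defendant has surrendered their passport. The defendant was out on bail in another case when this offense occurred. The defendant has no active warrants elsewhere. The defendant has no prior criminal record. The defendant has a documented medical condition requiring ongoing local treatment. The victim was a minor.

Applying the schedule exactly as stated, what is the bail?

$159,325

Base amounts from the schedule: domestic battery $202,500; tampering with evidence $21,250; illegal dumping $3,000.
Stacking rule: highest base plus $3,500 per additional charge. Highest is domestic battery at $202,500; 2 additional charges → +$7,000. Combined base = $209,500.
Defendant has surrendered passport (−20%): $209,500 × 0.8 = $167,600.
Documented medical condition requiring ongoing local treatment (−35%): $167,600 × 0.65 = $108,940.
Offense committed while released on bail in another case (+30%): $108,940 × 1.3 = $141,622.
Offense involved a minor victim (+50%): $141,622 × 1.5 = $212,433.
No prior criminal record (−25%): $212,433 × 0.75 = $159,324.75.
$159,324.75 is within the $500,000 maximum.
$159,324.75 is at or above the $7,000 minimum.
Rounded to the nearest dollar: $159,325.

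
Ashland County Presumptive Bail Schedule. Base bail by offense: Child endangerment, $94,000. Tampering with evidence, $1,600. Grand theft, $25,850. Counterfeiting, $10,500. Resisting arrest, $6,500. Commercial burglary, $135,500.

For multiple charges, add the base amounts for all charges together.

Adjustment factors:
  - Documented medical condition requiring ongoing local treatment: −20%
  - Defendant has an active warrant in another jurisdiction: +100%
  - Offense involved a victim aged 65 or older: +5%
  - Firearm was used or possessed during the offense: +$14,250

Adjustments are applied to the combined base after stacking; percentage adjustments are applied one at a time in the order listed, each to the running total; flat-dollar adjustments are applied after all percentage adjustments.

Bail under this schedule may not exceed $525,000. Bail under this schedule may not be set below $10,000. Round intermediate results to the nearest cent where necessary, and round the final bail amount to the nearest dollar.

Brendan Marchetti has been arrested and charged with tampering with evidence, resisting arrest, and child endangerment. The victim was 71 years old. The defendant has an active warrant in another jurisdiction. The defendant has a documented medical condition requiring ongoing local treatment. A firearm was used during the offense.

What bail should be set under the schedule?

Base amounts from the schedule: tampering with evidence $1,600; resisting arrest $6,500; child endangerment $94,000.
Stacking rule: sum of all bases. $1,600 + $6,500 + $94,000 = $102,100.
Documented medical condition requiring ongoing local treatment (−20%): $102,100 × 0.8 = $81,680.
Defendant has an active warrant in another jurisdiction (+100%): $81,680 × 2 = $163,360.
Offense involved a victim aged 65 or older (+5%): $163,360 × 1.05 = $171,528.
Firearm was used or possessed during the offense (+$14,250 flat): $171,528 + $14,250 = $185,778.
$185,778 is within the $525,000 maximum.
$185,778 is at or above the $10,000 minimum.

$185,778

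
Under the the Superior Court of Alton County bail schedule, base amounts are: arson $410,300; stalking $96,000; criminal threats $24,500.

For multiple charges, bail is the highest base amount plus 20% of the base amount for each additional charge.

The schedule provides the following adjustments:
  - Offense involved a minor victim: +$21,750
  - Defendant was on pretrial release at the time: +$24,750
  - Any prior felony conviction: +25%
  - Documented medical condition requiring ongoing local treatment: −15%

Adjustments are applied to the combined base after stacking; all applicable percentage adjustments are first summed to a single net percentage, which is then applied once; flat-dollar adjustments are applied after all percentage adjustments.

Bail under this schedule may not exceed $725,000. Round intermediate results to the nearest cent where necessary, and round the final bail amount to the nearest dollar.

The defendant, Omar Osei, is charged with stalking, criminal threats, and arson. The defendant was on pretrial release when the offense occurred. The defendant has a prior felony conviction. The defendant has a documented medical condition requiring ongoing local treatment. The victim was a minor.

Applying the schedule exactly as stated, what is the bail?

$524,340

Base amounts from the schedule: stalking $96,000; criminal threats $24,500; arson $410,300.
Stacking rule: highest base plus 20% of each additional charge. Highest is arson at $410,300. Additional: $96,000 × 20% = $19,200; $24,500 × 20% = $4,900. Combined base = $410,300 + $24,100 = $434,400.
Net percentage adjustment: +25% −15% = +10%. $434,400 × 1.1 = $477,840.
Offense involved a minor victim (+$21,750 flat): $477,840 + $21,750 = $499,590.
Defendant was on pretrial release at the time (+$24,750 flat): $499,590 + $24,750 = $524,340.
$524,340 is within the $725,000 maximum.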